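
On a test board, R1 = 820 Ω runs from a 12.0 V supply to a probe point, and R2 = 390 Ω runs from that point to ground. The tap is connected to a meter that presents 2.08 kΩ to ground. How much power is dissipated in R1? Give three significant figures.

P ≈ 89.5 mW

Total resistance from the source is R1 + (R2‖R_L) = 1148 Ω, so I = 12.0/1148 Ω = 10.45 mA.
P = I²·R1 = (10.45 mA)² × 820 Ω = 89.5 mW.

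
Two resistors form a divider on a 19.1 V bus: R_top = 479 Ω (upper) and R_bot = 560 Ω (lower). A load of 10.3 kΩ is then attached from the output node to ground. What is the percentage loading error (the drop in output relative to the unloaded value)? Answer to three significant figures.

The divider's output (Thévenin) resistance is R_top‖R_bot = 258.2 Ω.
Fractional drop under load = R_th/(R_th + R_L) = 258.2 / (258.2 + 10300) = 0.02445.
So the output falls by 2.45 %.

2.45 %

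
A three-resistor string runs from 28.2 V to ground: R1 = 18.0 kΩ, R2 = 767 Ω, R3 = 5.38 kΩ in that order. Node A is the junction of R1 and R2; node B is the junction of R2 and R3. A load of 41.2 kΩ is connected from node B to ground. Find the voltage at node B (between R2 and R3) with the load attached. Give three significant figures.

At node B, R3 is in parallel with the load: R3‖R_L = 4759 Ω.
Below node A the resistance is R2 + (R3‖R_L) = 5526 Ω, so V_A = 28.2 × 5526/23530 = 6.624 V.
Then V_B = V_A × (R3‖R_L)/(R2 + R3‖R_L) = 6.624 × 4759/5526 = 5.70 V.

V ≈ 5.70 V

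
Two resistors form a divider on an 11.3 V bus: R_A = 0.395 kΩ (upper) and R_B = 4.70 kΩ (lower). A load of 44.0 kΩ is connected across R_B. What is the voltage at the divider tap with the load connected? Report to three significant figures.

V_out ≈ 10.3 V

The load sits in parallel with R_B: R_B‖R_L = (4700 × 44000) / (4700 + 44000) = 4246 Ω.
V_out = 11.3 × 4246 / (395 + 4246) = 11.3 × 4246/4641 = 10.3 V.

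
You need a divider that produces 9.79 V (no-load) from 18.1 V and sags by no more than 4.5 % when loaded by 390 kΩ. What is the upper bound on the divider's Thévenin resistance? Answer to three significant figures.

R_th ≤ 18.4 kΩ

Loading drop = R_th/(R_th + R_L) ≤ 0.0450, so R_th ≤ R_L · ε/(1−ε) = 390 kΩ × 0.0450/0.9550 = 18.4 kΩ.
(Any R1, R2 with R2/(R1+R2) = 0.541 and R1‖R2 ≤ 18.4 kΩ will meet the spec.)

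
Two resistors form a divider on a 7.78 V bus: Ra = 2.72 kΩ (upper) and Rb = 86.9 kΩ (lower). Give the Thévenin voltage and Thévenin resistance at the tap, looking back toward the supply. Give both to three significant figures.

V_th = 7.54 V, R_th = 2.64 kΩ

V_th is the open-circuit tap voltage: 7.78 × 86.9/(2.72 + 86.9) = 7.54 V.
With the supply zeroed, Ra and Rb appear in parallel from the tap: R_th = Ra‖Rb = (2.72 × 86.9)/89.62 = 2.64 kΩ.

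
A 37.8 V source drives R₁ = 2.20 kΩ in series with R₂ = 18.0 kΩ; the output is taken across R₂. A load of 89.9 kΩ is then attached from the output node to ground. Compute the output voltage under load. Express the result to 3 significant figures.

The load sits in parallel with R₂: R₂‖R_L = (18.0 × 89.9) / (18.0 + 89.9) = 15.00 kΩ.
V_out = 37.8 × 15.00 / (2.20 + 15.00) = 37.8 × 15.00/17.20 = 33.0 V.

V_out ≈ 33.0 V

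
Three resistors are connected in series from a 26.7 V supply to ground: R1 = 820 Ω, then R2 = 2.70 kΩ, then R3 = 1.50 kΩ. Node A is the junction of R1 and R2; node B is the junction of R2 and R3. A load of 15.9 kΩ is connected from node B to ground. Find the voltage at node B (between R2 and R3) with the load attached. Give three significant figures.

V ≈ 7.48 V

At node B, R3 is in parallel with the load: R3‖R_L = 1371 Ω.
Below node A the resistance is R2 + (R3‖R_L) = 4071 Ω, so V_A = 26.7 × 4071/4891 = 22.22 V.
Then V_B = V_A × (R3‖R_L)/(R2 + R3‖R_L) = 22.22 × 1371/4071 = 7.48 V.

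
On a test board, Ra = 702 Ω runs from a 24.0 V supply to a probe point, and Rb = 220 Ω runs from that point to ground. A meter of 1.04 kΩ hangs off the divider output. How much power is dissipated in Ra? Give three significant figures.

P ≈ 518 mW

Total resistance from the source is Ra + (Rb‖R_L) = 883.6 Ω, so I = 24.0/883.6 Ω = 27.16 mA.
P = I²·Ra = (27.16 mA)² × 702 Ω = 518 mW.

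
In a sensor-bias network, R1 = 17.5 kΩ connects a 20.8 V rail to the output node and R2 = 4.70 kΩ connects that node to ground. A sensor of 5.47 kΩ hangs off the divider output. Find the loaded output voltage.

V_out ≈ 2.63 V

The load sits in parallel with R2: R2‖R_L = (4.70 × 5.47) / (4.70 + 5.47) = 2.528 kΩ.
V_out = 20.8 × 2.528 / (17.5 + 2.528) = 20.8 × 2.528/20.03 = 2.63 V.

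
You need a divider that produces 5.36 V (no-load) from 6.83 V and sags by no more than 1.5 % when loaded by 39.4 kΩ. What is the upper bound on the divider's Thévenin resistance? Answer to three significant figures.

R_th ≤ 600 Ω

Loading drop = R_th/(R_th + R_L) ≤ 0.0150, so R_th ≤ R_L · ε/(1−ε) = 39.4 kΩ × 0.0150/0.9850 = 600 Ω.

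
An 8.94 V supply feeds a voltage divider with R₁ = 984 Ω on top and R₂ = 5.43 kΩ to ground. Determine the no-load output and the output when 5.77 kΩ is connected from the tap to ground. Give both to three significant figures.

Unloaded: 7.57 V; loaded: 6.61 V

Open-circuit: V = 8.94 × 5430/(984 + 5430) = 7.57 V.
With the load, R₂ becomes R₂‖R_L = 2797 Ω, so V = 8.94 × 2797/3781 = 6.61 V.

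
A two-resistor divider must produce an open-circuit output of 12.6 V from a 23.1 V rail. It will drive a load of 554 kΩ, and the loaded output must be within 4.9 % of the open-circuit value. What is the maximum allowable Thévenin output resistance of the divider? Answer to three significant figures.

R_th ≤ 28.5 kΩ

Loading drop = R_th/(R_th + R_L) ≤ 0.0490, so R_th ≤ R_L · ε/(1−ε) = 554 kΩ × 0.0490/0.9510 = 28.5 kΩ.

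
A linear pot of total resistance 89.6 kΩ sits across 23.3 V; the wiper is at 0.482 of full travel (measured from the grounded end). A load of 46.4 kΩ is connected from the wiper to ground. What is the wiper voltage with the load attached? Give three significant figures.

The wiper splits the pot into (1−α)R = 46.41 kΩ above and αR = 43.19 kΩ below.
Lower section ‖ load = 22.37 kΩ.
V_wiper = 23.3 × 22.37/(46.41 + 22.37) = 7.58 V.

V ≈ 7.58 V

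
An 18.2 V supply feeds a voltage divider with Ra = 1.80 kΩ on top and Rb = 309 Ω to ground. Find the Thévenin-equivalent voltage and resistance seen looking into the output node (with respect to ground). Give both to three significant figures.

V_th = 2.67 V, R_th = 264 Ω

V_th is the open-circuit tap voltage: 18.2 × 309/(1800 + 309) = 2.67 V.
With the supply zeroed, Ra and Rb appear in parallel from the tap: R_th = Ra‖Rb = (1800 × 309)/2109 = 264 Ω.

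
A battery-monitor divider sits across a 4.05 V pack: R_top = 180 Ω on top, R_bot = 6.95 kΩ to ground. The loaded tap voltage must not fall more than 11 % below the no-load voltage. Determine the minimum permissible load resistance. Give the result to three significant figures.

Output resistance R_th = R_top‖R_bot = (180 × 6950)/7130 = 175.5 Ω.
The fractional drop is R_th/(R_th + R_L); requiring this ≤ 0.110 gives R_L ≥ R_th(1/0.110 − 1) = 175.5 × 8.091 = 1.42 kΩ.

R_L(min) ≈ 1.42 kΩ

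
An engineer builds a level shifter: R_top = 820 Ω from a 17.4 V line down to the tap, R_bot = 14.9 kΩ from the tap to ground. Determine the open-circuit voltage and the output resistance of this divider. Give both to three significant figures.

V_th is the open-circuit tap voltage: 17.4 × 14900/(820 + 14900) = 16.5 V.
With the supply zeroed, R_top and R_bot appear in parallel from the tap: R_th = R_top‖R_bot = (820 × 14900)/15720 = 777 Ω.

V_th = 16.5 V, R_th = 777 Ω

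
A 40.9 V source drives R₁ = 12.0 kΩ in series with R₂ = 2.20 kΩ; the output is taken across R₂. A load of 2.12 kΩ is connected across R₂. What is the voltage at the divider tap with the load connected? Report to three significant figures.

The load sits in parallel with R₂: R₂‖R_L = (2.20 × 2.12) / (2.20 + 2.12) = 1.080 kΩ.
V_out = 40.9 × 1.080 / (12.0 + 1.080) = 40.9 × 1.080/13.08 = 3.38 V.
(Unloaded it would have been 6.34 V.)

V_out ≈ 3.38 V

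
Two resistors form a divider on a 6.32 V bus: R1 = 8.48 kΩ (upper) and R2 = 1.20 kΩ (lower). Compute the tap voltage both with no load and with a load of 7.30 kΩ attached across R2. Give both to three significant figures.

Unloaded: 0.783 V; loaded: 0.685 V

Open-circuit: V = 6.32 × 1.20/(8.48 + 1.20) = 0.783 V.
With the load, R2 becomes R2‖R_L = 1.031 kΩ, so V = 6.32 × 1.031/9.511 = 0.685 V.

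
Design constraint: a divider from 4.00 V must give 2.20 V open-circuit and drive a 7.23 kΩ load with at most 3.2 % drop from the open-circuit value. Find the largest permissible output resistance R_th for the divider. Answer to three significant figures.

Loading drop = R_th/(R_th + R_L) ≤ 0.0320, so R_th ≤ R_L · ε/(1−ε) = 7.23 kΩ × 0.0320/0.9680 = 239 Ω.
(Any R1, R2 with R2/(R1+R2) = 0.550 and R1‖R2 ≤ 239 Ω will meet the spec.)

R_th ≤ 239 Ω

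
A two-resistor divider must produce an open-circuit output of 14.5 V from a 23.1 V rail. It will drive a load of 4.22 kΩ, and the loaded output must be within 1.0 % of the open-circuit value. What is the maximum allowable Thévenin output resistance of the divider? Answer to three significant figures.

Loading drop = R_th/(R_th + R_L) ≤ 0.0100, so R_th ≤ R_L · ε/(1−ε) = 4.22 kΩ × 0.0100/0.9900 = 42.6 Ω.

R_th ≤ 42.6 Ω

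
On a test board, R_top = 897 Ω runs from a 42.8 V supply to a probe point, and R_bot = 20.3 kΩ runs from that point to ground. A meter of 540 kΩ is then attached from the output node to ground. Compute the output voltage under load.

The load sits in parallel with R_bot: R_bot‖R_L = (20300 × 540000) / (20300 + 540000) = 19560 Ω.
V_out = 42.8 × 19560 / (897 + 19560) = 42.8 × 19560/20460 = 40.9 V.

V_out ≈ 40.9 V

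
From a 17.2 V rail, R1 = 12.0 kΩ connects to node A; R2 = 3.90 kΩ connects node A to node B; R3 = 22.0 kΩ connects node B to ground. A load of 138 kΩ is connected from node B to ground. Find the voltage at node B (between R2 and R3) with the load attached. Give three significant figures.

V ≈ 9.36 V

At node B, R3 is in parallel with the load: R3‖R_L = 18.98 kΩ.
Below node A the resistance is R2 + (R3‖R_L) = 22.88 kΩ, so V_A = 17.2 × 22.88/34.88 = 11.28 V.
Then V_B = V_A × (R3‖R_L)/(R2 + R3‖R_L) = 11.28 × 18.98/22.88 = 9.36 V.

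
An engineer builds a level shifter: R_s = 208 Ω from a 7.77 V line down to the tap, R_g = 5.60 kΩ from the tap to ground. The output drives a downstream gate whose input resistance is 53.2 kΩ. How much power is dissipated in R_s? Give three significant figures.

Total resistance from the source is R_s + (R_g‖R_L) = 5275 Ω, so I = 7.77/5275 Ω = 1.473 mA.
P = I²·R_s = (1.473 mA)² × 208 Ω = 0.451 mW.

P ≈ 0.451 mW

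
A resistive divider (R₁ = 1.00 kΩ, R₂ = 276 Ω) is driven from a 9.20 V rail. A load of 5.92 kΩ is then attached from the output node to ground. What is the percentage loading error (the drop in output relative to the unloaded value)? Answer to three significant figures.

3.52 %

The divider's output (Thévenin) resistance is R₁‖R₂ = 216.3 Ω.
Fractional drop under load = R_th/(R_th + R_L) = 216.3 / (216.3 + 5920) = 0.03525.
So the output falls by 3.52 %.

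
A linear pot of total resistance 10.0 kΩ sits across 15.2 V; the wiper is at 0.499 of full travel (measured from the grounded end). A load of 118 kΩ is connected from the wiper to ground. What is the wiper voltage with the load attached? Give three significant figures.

The wiper splits the pot into (1−α)R = 5.010 kΩ above and αR = 4.990 kΩ below.
Lower section ‖ load = 4.788 kΩ.
V_wiper = 15.2 × 4.788/(5.010 + 4.788) = 7.43 V.

V ≈ 7.43 V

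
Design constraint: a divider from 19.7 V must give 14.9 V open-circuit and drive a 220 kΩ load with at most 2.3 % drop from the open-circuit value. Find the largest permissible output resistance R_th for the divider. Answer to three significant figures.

R_th ≤ 5.18 kΩ

Loading drop = R_th/(R_th + R_L) ≤ 0.0230, so R_th ≤ R_L · ε/(1−ε) = 220 kΩ × 0.0230/0.9770 = 5.18 kΩ.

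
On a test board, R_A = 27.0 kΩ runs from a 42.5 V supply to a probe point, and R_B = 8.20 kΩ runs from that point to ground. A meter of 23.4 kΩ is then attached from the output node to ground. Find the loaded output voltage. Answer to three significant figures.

The load sits in parallel with R_B: R_B‖R_L = (8.20 × 23.4) / (8.20 + 23.4) = 6.072 kΩ.
V_out = 42.5 × 6.072 / (27.0 + 6.072) = 42.5 × 6.072/33.07 = 7.80 V.

V_out ≈ 7.80 V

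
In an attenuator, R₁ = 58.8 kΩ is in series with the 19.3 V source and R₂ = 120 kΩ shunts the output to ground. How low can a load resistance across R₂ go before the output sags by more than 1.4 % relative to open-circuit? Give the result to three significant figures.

R_L(min) ≈ 2.78 MΩ

Output resistance R_th = R₁‖R₂ = (58.8 × 120)/178.8 = 39.46 kΩ.
The fractional drop is R_th/(R_th + R_L); requiring this ≤ 0.0140 gives R_L ≥ R_th(1/0.0140 − 1) = 39.46 × 70.43 = 2.78 MΩ.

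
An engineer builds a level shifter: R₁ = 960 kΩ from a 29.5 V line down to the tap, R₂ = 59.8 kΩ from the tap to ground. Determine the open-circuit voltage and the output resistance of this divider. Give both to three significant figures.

V_th is the open-circuit tap voltage: 29.5 × 59.8/(960 + 59.8) = 1.73 V.
With the supply zeroed, R₁ and R₂ appear in parallel from the tap: R_th = R₁‖R₂ = (960 × 59.8)/1020 = 56.3 kΩ.

V_th = 1.73 V, R_th = 56.3 kΩ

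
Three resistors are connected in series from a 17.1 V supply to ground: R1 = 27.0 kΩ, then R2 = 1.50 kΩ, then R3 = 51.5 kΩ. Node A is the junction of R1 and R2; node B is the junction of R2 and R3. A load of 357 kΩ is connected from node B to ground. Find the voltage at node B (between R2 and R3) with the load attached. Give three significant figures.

At node B, R3 is in parallel with the load: R3‖R_L = 45.01 kΩ.
Below node A the resistance is R2 + (R3‖R_L) = 46.51 kΩ, so V_A = 17.1 × 46.51/73.51 = 10.82 V.
Then V_B = V_A × (R3‖R_L)/(R2 + R3‖R_L) = 10.82 × 45.01/46.51 = 10.5 V.

V ≈ 10.5 V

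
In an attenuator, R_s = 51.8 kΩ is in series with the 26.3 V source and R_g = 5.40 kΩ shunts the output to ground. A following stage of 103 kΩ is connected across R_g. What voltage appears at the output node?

V_out ≈ 2.37 V

The load sits in parallel with R_g: R_g‖R_L = (5.40 × 103) / (5.40 + 103) = 5.131 kΩ.
V_out = 26.3 × 5.131 / (51.8 + 5.131) = 26.3 × 5.131/56.93 = 2.37 V.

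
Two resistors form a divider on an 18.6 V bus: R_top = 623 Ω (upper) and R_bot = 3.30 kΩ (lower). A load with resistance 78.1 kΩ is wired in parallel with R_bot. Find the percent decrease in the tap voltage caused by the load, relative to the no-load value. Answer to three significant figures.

The divider's output (Thévenin) resistance is R_top‖R_bot = 524.1 Ω.
Fractional drop under load = R_th/(R_th + R_L) = 524.1 / (524.1 + 78100) = 0.006665.
So the output falls by 0.667 %.

0.667 %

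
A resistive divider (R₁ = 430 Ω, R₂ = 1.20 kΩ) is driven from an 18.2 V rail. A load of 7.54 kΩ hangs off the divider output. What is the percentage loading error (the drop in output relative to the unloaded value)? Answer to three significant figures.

4.03 %

The divider's output (Thévenin) resistance is R₁‖R₂ = 316.6 Ω.
Fractional drop under load = R_th/(R_th + R_L) = 316.6 / (316.6 + 7540) = 0.04029.
So the output falls by 4.03 %.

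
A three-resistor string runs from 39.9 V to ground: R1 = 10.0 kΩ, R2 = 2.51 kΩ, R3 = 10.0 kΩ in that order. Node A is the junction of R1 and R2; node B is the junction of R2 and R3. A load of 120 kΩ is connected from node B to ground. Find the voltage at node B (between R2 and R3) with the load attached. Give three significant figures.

V ≈ 16.9 V

At node B, R3 is in parallel with the load: R3‖R_L = 9.231 kΩ.
Below node A the resistance is R2 + (R3‖R_L) = 11.74 kΩ, so V_A = 39.9 × 11.74/21.74 = 21.55 V.
Then V_B = V_A × (R3‖R_L)/(R2 + R3‖R_L) = 21.55 × 9.231/11.74 = 16.9 V.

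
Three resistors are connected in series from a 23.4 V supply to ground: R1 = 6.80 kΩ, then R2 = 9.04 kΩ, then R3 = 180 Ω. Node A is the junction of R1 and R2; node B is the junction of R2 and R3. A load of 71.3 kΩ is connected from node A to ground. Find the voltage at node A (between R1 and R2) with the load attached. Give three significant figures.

V ≈ 12.8 V

Below node A the series string R2+R3 = 9220 Ω sits in parallel with the 71300 Ω load: 8164 Ω.
V_A = 23.4 × 8164/(6800 + 8164) = 12.8 V.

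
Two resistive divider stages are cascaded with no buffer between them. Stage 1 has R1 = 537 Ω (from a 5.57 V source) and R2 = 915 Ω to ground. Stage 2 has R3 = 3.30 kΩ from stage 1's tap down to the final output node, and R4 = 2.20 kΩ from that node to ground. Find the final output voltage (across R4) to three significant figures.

Stage 2 presents R3+R4 = 5500 Ω as a load on stage 1's tap.
Stage 1's lower leg becomes R2‖(R3+R4) = 784.5 Ω, so V_mid = 5.57 × 784.5/1321 = 3.307 V.
Stage 2 is itself unloaded: V_out = V_mid × R4/(R3+R4) = 3.307 × 2200/5500 = 1.32 V.

V_out ≈ 1.32 V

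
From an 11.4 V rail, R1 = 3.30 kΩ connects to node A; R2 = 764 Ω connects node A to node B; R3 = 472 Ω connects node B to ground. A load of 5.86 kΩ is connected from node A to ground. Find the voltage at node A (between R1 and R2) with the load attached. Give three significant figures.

V ≈ 2.69 V

Below node A the series string R2+R3 = 1236 Ω sits in parallel with the 5860 Ω load: 1021 Ω.
V_A = 11.4 × 1021/(3300 + 1021) = 2.69 V.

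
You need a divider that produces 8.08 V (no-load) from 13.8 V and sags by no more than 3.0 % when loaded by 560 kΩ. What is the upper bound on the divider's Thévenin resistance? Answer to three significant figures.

R_th ≤ 17.3 kΩ

Loading drop = R_th/(R_th + R_L) ≤ 0.0300, so R_th ≤ R_L · ε/(1−ε) = 560 kΩ × 0.0300/0.9700 = 17.3 kΩ.
(Any R1, R2 with R2/(R1+R2) = 0.586 and R1‖R2 ≤ 17.3 kΩ will meet the spec.)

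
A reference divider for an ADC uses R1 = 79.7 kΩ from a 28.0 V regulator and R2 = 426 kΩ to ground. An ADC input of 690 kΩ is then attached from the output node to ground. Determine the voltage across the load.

V_out ≈ 21.5 V

The load sits in parallel with R2: R2‖R_L = (426 × 690) / (426 + 690) = 263.4 kΩ.
V_out = 28.0 × 263.4 / (79.7 + 263.4) = 28.0 × 263.4/343.1 = 21.5 V.
(Unloaded it would have been 23.6 V.)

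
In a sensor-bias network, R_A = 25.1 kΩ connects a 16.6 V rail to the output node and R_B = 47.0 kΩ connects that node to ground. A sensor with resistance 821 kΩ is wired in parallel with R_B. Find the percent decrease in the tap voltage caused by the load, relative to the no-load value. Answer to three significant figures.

1.95 %

The divider's output (Thévenin) resistance is R_A‖R_B = 16.36 kΩ.
Fractional drop under load = R_th/(R_th + R_L) = 16.36 / (16.36 + 821) = 0.01954.
So the output falls by 1.95 %.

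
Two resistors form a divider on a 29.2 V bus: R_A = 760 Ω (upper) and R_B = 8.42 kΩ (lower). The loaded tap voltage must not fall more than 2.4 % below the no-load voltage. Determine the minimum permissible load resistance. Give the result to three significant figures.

R_L(min) ≈ 28.3 kΩ

Output resistance R_th = R_A‖R_B = (760 × 8420)/9180 = 697.1 Ω.
The fractional drop is R_th/(R_th + R_L); requiring this ≤ 0.0240 gives R_L ≥ R_th(1/0.0240 − 1) = 697.1 × 40.67 = 28.3 kΩ.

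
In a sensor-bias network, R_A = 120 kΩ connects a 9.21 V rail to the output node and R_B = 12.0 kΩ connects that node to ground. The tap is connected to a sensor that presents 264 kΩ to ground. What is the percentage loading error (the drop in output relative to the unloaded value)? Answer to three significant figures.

3.97 %

The divider's output (Thévenin) resistance is R_A‖R_B = 10.91 kΩ.
Fractional drop under load = R_th/(R_th + R_L) = 10.91 / (10.91 + 264) = 0.03968.
So the output falls by 3.97 %.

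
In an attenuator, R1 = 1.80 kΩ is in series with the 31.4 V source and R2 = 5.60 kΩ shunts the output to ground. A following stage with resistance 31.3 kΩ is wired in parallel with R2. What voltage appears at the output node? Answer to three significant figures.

V_out ≈ 22.8 V

The load sits in parallel with R2: R2‖R_L = (5.60 × 31.3) / (5.60 + 31.3) = 4.750 kΩ.
V_out = 31.4 × 4.750 / (1.80 + 4.750) = 31.4 × 4.750/6.550 = 22.8 V.
(Unloaded it would have been 23.8 V.)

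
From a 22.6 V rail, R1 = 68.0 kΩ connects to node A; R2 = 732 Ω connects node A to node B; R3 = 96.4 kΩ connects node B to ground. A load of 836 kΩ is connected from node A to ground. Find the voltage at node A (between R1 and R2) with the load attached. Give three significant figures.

V ≈ 12.7 V

Below node A the series string R2+R3 = 97130 Ω sits in parallel with the 836000 Ω load: 87020 Ω.
V_A = 22.6 × 87020/(68000 + 87020) = 12.7 V.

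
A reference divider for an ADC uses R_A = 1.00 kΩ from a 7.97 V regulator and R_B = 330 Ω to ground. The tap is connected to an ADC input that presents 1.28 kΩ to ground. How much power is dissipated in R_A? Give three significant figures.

P ≈ 39.9 mW

Total resistance from the source is R_A + (R_B‖R_L) = 1262 Ω, so I = 7.97/1262 Ω = 6.314 mA.
P = I²·R_A = (6.314 mA)² × 1.00 kΩ = 39.9 mW.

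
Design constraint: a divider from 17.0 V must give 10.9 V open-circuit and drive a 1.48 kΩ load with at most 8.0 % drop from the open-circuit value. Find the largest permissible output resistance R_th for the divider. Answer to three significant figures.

Loading drop = R_th/(R_th + R_L) ≤ 0.0800, so R_th ≤ R_L · ε/(1−ε) = 1.48 kΩ × 0.0800/0.9200 = 129 Ω.
(Any R1, R2 with R2/(R1+R2) = 0.641 and R1‖R2 ≤ 129 Ω will meet the spec.)

R_th ≤ 129 Ω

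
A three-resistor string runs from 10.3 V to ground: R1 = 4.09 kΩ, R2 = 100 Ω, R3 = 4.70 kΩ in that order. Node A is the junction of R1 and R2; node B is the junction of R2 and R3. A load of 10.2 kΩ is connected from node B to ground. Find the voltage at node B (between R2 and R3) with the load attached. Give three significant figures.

V ≈ 4.47 V

At node B, R3 is in parallel with the load: R3‖R_L = 3217 Ω.
Below node A the resistance is R2 + (R3‖R_L) = 3317 Ω, so V_A = 10.3 × 3317/7407 = 4.613 V.
Then V_B = V_A × (R3‖R_L)/(R2 + R3‖R_L) = 4.613 × 3217/3317 = 4.47 V.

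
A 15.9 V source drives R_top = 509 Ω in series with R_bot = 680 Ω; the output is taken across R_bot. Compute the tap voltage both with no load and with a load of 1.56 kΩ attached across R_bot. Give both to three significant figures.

Unloaded: 9.09 V; loaded: 7.66 V

Open-circuit: V = 15.9 × 680/(509 + 680) = 9.09 V.
With the load, R_bot becomes R_bot‖R_L = 473.6 Ω, so V = 15.9 × 473.6/982.6 = 7.66 V.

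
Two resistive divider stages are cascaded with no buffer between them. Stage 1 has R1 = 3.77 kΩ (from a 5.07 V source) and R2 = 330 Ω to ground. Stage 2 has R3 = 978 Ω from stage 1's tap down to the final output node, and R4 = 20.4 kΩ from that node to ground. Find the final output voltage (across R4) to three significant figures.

Stage 2 presents R3+R4 = 21380 Ω as a load on stage 1's tap.
Stage 1's lower leg becomes R2‖(R3+R4) = 325.0 Ω, so V_mid = 5.07 × 325.0/4095 = 0.4024 V.
Stage 2 is itself unloaded: V_out = V_mid × R4/(R3+R4) = 0.4024 × 20400/21380 = 0.384 V.

V_out ≈ 0.384 V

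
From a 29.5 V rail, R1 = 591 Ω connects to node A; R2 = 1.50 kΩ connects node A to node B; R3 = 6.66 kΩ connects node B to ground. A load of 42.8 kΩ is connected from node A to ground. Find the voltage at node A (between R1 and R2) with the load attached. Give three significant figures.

V ≈ 27.2 V

Below node A the series string R2+R3 = 8160 Ω sits in parallel with the 42800 Ω load: 6853 Ω.
V_A = 29.5 × 6853/(591 + 6853) = 27.2 V.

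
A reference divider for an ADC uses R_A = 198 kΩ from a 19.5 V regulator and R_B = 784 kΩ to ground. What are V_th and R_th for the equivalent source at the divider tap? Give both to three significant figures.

V_th is the open-circuit tap voltage: 19.5 × 784/(198 + 784) = 15.6 V.
With the supply zeroed, R_A and R_B appear in parallel from the tap: R_th = R_A‖R_B = (198 × 784)/982.0 = 158 kΩ.

V_th = 15.6 V, R_th = 158 kΩ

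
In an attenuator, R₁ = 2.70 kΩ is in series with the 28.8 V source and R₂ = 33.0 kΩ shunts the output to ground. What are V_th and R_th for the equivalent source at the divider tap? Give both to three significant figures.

V_th = 26.6 V, R_th = 2.50 kΩ

V_th is the open-circuit tap voltage: 28.8 × 33.0/(2.70 + 33.0) = 26.6 V.
With the supply zeroed, R₁ and R₂ appear in parallel from the tap: R_th = R₁‖R₂ = (2.70 × 33.0)/35.70 = 2.50 kΩ.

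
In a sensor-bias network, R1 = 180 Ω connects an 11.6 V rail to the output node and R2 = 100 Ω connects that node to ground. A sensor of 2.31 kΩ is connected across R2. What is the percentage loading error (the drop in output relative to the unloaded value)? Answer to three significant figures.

The divider's output (Thévenin) resistance is R1‖R2 = 64.29 Ω.
Fractional drop under load = R_th/(R_th + R_L) = 64.29 / (64.29 + 2310) = 0.02708.
So the output falls by 2.71 %.

2.71 %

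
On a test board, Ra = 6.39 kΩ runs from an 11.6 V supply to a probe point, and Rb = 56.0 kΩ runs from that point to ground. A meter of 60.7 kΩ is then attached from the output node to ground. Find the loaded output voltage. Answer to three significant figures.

V_out ≈ 9.51 V

The load sits in parallel with Rb: Rb‖R_L = (56.0 × 60.7) / (56.0 + 60.7) = 29.13 kΩ.
V_out = 11.6 × 29.13 / (6.39 + 29.13) = 11.6 × 29.13/35.52 = 9.51 V.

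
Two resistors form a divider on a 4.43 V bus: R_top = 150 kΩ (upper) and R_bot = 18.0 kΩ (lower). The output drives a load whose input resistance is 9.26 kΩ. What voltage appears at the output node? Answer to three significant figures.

V_out ≈ 0.174 V

The load sits in parallel with R_bot: R_bot‖R_L = (18.0 × 9.26) / (18.0 + 9.26) = 6.114 kΩ.
V_out = 4.43 × 6.114 / (150 + 6.114) = 4.43 × 6.114/156.1 = 0.174 V.
(Unloaded it would have been 0.475 V.)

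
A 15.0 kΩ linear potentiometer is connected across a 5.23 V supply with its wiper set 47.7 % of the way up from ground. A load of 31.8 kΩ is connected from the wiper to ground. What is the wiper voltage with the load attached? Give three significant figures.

The wiper splits the pot into (1−α)R = 7.845 kΩ above and αR = 7.155 kΩ below.
Lower section ‖ load = 5.841 kΩ.
V_wiper = 5.23 × 5.841/(7.845 + 5.841) = 2.23 V.

V ≈ 2.23 V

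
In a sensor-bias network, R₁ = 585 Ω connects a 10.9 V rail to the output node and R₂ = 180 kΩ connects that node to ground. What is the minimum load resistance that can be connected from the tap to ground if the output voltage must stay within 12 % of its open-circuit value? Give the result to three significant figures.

Output resistance R_th = R₁‖R₂ = (585 × 180000)/180600 = 583.1 Ω.
The fractional drop is R_th/(R_th + R_L); requiring this ≤ 0.120 gives R_L ≥ R_th(1/0.120 − 1) = 583.1 × 7.333 = 4.28 kΩ.

R_L(min) ≈ 4.28 kΩ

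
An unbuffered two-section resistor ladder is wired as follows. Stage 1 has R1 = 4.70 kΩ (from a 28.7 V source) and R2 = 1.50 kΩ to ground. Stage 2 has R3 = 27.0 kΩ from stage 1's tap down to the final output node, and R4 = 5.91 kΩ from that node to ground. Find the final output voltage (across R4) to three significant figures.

V_out ≈ 1.21 V

Stage 2 presents R3+R4 = 32.91 kΩ as a load on stage 1's tap.
Stage 1's lower leg becomes R2‖(R3+R4) = 1.435 kΩ, so V_mid = 28.7 × 1.435/6.135 = 6.712 V.
Stage 2 is itself unloaded: V_out = V_mid × R4/(R3+R4) = 6.712 × 5.91/32.91 = 1.21 V.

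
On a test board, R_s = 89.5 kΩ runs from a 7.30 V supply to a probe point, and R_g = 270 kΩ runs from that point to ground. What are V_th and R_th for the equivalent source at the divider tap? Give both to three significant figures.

V_th = 5.48 V, R_th = 67.2 kΩ

V_th is the open-circuit tap voltage: 7.30 × 270/(89.5 + 270) = 5.48 V.
With the supply zeroed, R_s and R_g appear in parallel from the tap: R_th = R_s‖R_g = (89.5 × 270)/359.5 = 67.2 kΩ.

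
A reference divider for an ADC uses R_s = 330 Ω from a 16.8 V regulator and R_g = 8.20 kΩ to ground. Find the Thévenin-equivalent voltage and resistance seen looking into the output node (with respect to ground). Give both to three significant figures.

V_th is the open-circuit tap voltage: 16.8 × 8200/(330 + 8200) = 16.2 V.
With the supply zeroed, R_s and R_g appear in parallel from the tap: R_th = R_s‖R_g = (330 × 8200)/8530 = 317 Ω.

V_th = 16.2 V, R_th = 317 Ω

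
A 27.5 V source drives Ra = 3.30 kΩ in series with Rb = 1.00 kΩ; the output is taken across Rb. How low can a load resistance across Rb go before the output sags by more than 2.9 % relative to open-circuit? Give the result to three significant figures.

R_L(min) ≈ 25.7 kΩ

Output resistance R_th = Ra‖Rb = (3300 × 1000)/4300 = 767.4 Ω.
The fractional drop is R_th/(R_th + R_L); requiring this ≤ 0.0290 gives R_L ≥ R_th(1/0.0290 − 1) = 767.4 × 33.48 = 25.7 kΩ.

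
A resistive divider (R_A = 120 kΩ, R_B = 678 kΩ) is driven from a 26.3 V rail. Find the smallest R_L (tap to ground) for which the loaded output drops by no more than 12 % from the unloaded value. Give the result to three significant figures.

Output resistance R_th = R_A‖R_B = (120 × 678)/798.0 = 102.0 kΩ.
The fractional drop is R_th/(R_th + R_L); requiring this ≤ 0.120 gives R_L ≥ R_th(1/0.120 − 1) = 102.0 × 7.333 = 748 kΩ.

R_L(min) ≈ 748 kΩ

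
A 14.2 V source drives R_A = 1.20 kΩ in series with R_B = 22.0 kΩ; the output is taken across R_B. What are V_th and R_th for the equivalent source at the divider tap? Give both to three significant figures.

V_th is the open-circuit tap voltage: 14.2 × 22.0/(1.20 + 22.0) = 13.5 V.
With the supply zeroed, R_A and R_B appear in parallel from the tap: R_th = R_A‖R_B = (1.20 × 22.0)/23.20 = 1.14 kΩ.

V_th = 13.5 V, R_th = 1.14 kΩ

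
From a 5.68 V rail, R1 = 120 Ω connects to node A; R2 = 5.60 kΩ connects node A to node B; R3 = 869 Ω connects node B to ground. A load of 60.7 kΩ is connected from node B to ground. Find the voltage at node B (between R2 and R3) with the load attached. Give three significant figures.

At node B, R3 is in parallel with the load: R3‖R_L = 856.7 Ω.
Below node A the resistance is R2 + (R3‖R_L) = 6457 Ω, so V_A = 5.68 × 6457/6577 = 5.576 V.
Then V_B = V_A × (R3‖R_L)/(R2 + R3‖R_L) = 5.576 × 856.7/6457 = 0.740 V.

V ≈ 0.740 V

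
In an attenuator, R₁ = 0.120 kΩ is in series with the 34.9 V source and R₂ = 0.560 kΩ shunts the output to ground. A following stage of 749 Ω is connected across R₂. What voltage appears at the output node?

The load sits in parallel with R₂: R₂‖R_L = (560 × 749) / (560 + 749) = 320.4 Ω.
V_out = 34.9 × 320.4 / (120 + 320.4) = 34.9 × 320.4/440.4 = 25.4 V.

V_out ≈ 25.4 V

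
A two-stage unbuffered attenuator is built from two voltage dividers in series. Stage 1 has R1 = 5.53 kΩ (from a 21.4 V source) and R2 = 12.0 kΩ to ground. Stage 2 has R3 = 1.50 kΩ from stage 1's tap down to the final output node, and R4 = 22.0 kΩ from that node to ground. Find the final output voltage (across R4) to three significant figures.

V_out ≈ 11.8 V

Stage 2 presents R3+R4 = 23.50 kΩ as a load on stage 1's tap.
Stage 1's lower leg becomes R2‖(R3+R4) = 7.944 kΩ, so V_mid = 21.4 × 7.944/13.47 = 12.62 V.
Stage 2 is itself unloaded: V_out = V_mid × R4/(R3+R4) = 12.62 × 22.0/23.50 = 11.8 V.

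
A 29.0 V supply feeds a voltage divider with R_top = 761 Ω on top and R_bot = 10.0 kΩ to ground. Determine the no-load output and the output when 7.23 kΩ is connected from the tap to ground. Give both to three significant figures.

Open-circuit: V = 29.0 × 10000/(761 + 10000) = 26.9 V.
With the load, R_bot becomes R_bot‖R_L = 4196 Ω, so V = 29.0 × 4196/4957 = 24.5 V.

Unloaded: 26.9 V; loaded: 24.5 V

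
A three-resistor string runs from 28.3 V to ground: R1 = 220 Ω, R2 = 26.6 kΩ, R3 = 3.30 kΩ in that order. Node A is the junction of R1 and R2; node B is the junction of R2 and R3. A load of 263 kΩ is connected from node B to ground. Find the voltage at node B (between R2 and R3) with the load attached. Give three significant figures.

At node B, R3 is in parallel with the load: R3‖R_L = 3259 Ω.
Below node A the resistance is R2 + (R3‖R_L) = 29860 Ω, so V_A = 28.3 × 29860/30080 = 28.09 V.
Then V_B = V_A × (R3‖R_L)/(R2 + R3‖R_L) = 28.09 × 3259/29860 = 3.07 V.

V ≈ 3.07 V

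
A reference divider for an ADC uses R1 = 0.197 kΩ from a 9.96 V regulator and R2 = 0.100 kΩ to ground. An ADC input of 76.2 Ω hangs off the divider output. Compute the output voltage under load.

The load sits in parallel with R2: R2‖R_L = (100 × 76.2) / (100 + 76.2) = 43.25 Ω.
V_out = 9.96 × 43.25 / (197 + 43.25) = 9.96 × 43.25/240.2 = 1.79 V.

V_out ≈ 1.79 V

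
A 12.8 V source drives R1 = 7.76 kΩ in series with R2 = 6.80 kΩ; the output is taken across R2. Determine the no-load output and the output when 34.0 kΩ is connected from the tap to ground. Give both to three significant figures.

Open-circuit: V = 12.8 × 6.80/(7.76 + 6.80) = 5.98 V.
With the load, R2 becomes R2‖R_L = 5.667 kΩ, so V = 12.8 × 5.667/13.43 = 5.40 V.

Unloaded: 5.98 V; loaded: 5.40 V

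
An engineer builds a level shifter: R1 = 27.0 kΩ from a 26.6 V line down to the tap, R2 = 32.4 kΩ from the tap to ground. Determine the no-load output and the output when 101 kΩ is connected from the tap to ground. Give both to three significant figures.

Unloaded: 14.5 V; loaded: 12.7 V

Open-circuit: V = 26.6 × 32.4/(27.0 + 32.4) = 14.5 V.
With the load, R2 becomes R2‖R_L = 24.53 kΩ, so V = 26.6 × 24.53/51.53 = 12.7 V.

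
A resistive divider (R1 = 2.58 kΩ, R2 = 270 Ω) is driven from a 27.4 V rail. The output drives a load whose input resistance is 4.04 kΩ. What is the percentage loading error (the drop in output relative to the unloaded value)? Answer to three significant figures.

5.70 %

The divider's output (Thévenin) resistance is R1‖R2 = 244.4 Ω.
Fractional drop under load = R_th/(R_th + R_L) = 244.4 / (244.4 + 4040) = 0.05705.
So the output falls by 5.70 %.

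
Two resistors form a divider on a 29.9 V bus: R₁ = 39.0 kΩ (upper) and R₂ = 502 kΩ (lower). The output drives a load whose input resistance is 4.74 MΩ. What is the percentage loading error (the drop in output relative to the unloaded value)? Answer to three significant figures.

0.758 %

The divider's output (Thévenin) resistance is R₁‖R₂ = 36.19 kΩ.
Fractional drop under load = R_th/(R_th + R_L) = 36.19 / (36.19 + 4740) = 0.007577.
So the output falls by 0.758 %.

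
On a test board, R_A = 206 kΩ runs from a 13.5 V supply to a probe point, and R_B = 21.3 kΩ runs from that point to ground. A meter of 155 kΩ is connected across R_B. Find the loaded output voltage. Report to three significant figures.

The load sits in parallel with R_B: R_B‖R_L = (21.3 × 155) / (21.3 + 155) = 18.73 kΩ.
V_out = 13.5 × 18.73 / (206 + 18.73) = 13.5 × 18.73/224.7 = 1.12 V.

V_out ≈ 1.12 V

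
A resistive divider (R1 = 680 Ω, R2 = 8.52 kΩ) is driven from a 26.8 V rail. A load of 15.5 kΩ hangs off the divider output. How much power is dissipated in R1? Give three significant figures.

P ≈ 12.8 mW

Total resistance from the source is R1 + (R2‖R_L) = 6178 Ω, so I = 26.8/6178 Ω = 4.338 mA.
P = I²·R1 = (4.338 mA)² × 680 Ω = 12.8 mW.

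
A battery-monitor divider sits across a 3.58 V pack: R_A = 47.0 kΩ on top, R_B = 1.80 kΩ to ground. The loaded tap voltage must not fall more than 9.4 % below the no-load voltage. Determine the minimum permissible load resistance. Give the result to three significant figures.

Output resistance R_th = R_A‖R_B = (47.0 × 1.80)/48.80 = 1.734 kΩ.
The fractional drop is R_th/(R_th + R_L); requiring this ≤ 0.0940 gives R_L ≥ R_th(1/0.0940 − 1) = 1.734 × 9.638 = 16.7 kΩ.

R_L(min) ≈ 16.7 kΩ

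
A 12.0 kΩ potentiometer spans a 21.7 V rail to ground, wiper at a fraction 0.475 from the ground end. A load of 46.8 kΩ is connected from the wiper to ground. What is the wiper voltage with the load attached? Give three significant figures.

V ≈ 9.69 V

The wiper splits the pot into (1−α)R = 6.300 kΩ above and αR = 5.700 kΩ below.
Lower section ‖ load = 5.081 kΩ.
V_wiper = 21.7 × 5.081/(6.300 + 5.081) = 9.69 V.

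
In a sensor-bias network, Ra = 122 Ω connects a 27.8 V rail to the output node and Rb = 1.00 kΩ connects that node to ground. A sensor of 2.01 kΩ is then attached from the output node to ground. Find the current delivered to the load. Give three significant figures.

I_L ≈ 11.7 mA

Rb‖R_L = 667.8 Ω; V_out = 27.8 × 667.8/789.8 = 23.51 V.
I_L = V_out / R_L = 23.51 / 2.01 kΩ = 11.7 mA.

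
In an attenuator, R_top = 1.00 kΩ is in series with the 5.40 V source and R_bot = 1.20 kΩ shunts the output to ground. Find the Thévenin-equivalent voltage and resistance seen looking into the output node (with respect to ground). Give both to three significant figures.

V_th is the open-circuit tap voltage: 5.40 × 1.20/(1.00 + 1.20) = 2.95 V.
With the supply zeroed, R_top and R_bot appear in parallel from the tap: R_th = R_top‖R_bot = (1.00 × 1.20)/2.200 = 545 Ω.

V_th = 2.95 V, R_th = 545 Ω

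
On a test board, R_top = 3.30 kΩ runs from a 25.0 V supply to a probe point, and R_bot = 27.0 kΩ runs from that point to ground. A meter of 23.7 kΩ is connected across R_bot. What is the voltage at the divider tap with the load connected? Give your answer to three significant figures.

The load sits in parallel with R_bot: R_bot‖R_L = (27.0 × 23.7) / (27.0 + 23.7) = 12.62 kΩ.
V_out = 25.0 × 12.62 / (3.30 + 12.62) = 25.0 × 12.62/15.92 = 19.8 V.

V_out ≈ 19.8 V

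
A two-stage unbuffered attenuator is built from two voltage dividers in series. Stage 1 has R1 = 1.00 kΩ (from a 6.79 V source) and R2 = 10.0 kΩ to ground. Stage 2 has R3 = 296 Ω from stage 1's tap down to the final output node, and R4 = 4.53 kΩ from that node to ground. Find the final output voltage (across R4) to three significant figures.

Stage 2 presents R3+R4 = 4826 Ω as a load on stage 1's tap.
Stage 1's lower leg becomes R2‖(R3+R4) = 3255 Ω, so V_mid = 6.79 × 3255/4255 = 5.194 V.
Stage 2 is itself unloaded: V_out = V_mid × R4/(R3+R4) = 5.194 × 4530/4826 = 4.88 V.

V_out ≈ 4.88 V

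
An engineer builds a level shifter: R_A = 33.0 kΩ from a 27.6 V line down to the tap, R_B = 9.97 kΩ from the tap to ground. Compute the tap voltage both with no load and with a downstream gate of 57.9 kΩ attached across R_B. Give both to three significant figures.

Unloaded: 6.40 V; loaded: 5.66 V

Open-circuit: V = 27.6 × 9.97/(33.0 + 9.97) = 6.40 V.
With the load, R_B becomes R_B‖R_L = 8.505 kΩ, so V = 27.6 × 8.505/41.51 = 5.66 V.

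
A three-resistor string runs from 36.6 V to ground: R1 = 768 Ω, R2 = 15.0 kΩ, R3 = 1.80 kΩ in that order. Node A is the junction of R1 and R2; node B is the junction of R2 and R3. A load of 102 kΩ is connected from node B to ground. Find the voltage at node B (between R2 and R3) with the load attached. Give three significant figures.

V ≈ 3.69 V

At node B, R3 is in parallel with the load: R3‖R_L = 1769 Ω.
Below node A the resistance is R2 + (R3‖R_L) = 16770 Ω, so V_A = 36.6 × 16770/17540 = 35.00 V.
Then V_B = V_A × (R3‖R_L)/(R2 + R3‖R_L) = 35.00 × 1769/16770 = 3.69 V.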